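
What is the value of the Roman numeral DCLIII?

DCLIII: D=500, C=100, L=50, I=1, I=1, I=1
500 + 100 + 50 + 1 + 1 + 1 = 653

653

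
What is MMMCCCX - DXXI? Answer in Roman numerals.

MMMCCCX = 3310
DXXI = 521
3310 - 521 = 2789

MMDCCLXXXIX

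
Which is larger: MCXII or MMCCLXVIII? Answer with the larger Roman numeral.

MCXII = 1112
MMCCLXVIII = 2268
2268 is larger

MMCCLXVIII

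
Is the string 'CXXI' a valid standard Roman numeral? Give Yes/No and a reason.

'CXXI': Check the rules: uses only the symbols I, V, X, L, C, D, M; no symbol is repeated more than three times in a row; V, L and D each appear at most once; no smaller symbol precedes a larger one (values never increase from left to right). Value: C (100) + X (10) + X (10) + I (1) = 121. So it is a valid standard Roman numeral.

Yes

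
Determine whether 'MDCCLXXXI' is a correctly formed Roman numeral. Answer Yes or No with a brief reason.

'MDCCLXXXI': Check the rules: uses only the symbols I, V, X, L, C, D, M; no symbol is repeated more than three times in a row; V, L and D each appear at most once; no smaller symbol precedes a larger one (values never increase from left to right). Value: M (1000) + D (500) + C (100) + C (100) + L (50) + X (10) + X (10) + X (10) + I (1) = 1781. So it is a valid standard Roman numeral.

Yes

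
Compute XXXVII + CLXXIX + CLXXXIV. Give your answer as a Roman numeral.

XXXVII = 37, CLXXIX = 179, CLXXXIV = 184
37 + 179 = 216
216 + 184 = 400

CD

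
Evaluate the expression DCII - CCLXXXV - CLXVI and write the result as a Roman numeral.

DCII = 602, CCLXXXV = 285, CLXVI = 166
602 - 285 = 317
317 - 166 = 151

CLI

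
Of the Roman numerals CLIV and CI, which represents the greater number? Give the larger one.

CLIV = 154
CI = 101
154 is larger

CLIV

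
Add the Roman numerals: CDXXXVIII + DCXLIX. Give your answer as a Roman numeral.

CDXXXVIII = 438
DCXLIX = 649
438 + 649 = 1087

MLXXXVII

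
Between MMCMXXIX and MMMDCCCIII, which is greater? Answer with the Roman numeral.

MMCMXXIX = 2929
MMMDCCCIII = 3803
3803 is larger

MMMDCCCIII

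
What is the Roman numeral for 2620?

Convert 2620 to Roman numerals:
  2620 contains 2×1000 (MM)
  620 contains 1×500 (D)
  120 contains 1×100 (C)
  20 contains 2×10 (XX)

MMDCXX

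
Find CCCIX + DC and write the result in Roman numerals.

CCCIX = 309
DC = 600
309 + 600 = 909

CMIX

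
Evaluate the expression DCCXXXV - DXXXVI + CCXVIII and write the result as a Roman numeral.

DCCXXXV = 735, DXXXVI = 536, CCXVIII = 218
735 - 536 = 199
199 + 218 = 417

CDXVII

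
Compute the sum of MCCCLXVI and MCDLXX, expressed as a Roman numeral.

MCCCLXVI = 1366
MCDLXX = 1470
1366 + 1470 = 2836

MMDCCCXXXVI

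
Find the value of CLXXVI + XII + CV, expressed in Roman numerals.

CLXXVI = 176, XII = 12, CV = 105
176 + 12 = 188
188 + 105 = 293

CCXCIII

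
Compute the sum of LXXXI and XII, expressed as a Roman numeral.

LXXXI = 81
XII = 12
81 + 12 = 93

XCIII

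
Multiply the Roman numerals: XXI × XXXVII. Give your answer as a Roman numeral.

XXI = 21
XXXVII = 37
21 × 37 = 777

DCCLXXVII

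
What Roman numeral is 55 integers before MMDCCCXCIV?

MMDCCCXCIV = 2894
2894 - 55 = 2839

MMDCCCXXXIX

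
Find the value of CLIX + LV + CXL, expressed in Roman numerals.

CLIX = 159, LV = 55, CXL = 140
159 + 55 = 214
214 + 140 = 354

CCCLIV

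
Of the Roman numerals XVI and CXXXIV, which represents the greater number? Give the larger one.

XVI = 16
CXXXIV = 134
134 is larger

CXXXIV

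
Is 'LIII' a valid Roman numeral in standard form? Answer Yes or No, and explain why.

'LIII': Check the rules: uses only the symbols I, V, X, L, C, D, M; no symbol is repeated more than three times in a row; V, L and D each appear at most once; no smaller symbol precedes a larger one (values never increase from left to right). Value: L (50) + I (1) + I (1) + I (1) = 53. So it is a valid standard Roman numeral.

Yes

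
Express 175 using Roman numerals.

Convert 175 to Roman numerals:
  175 contains 1×100 (C)
  75 contains 1×50 (L)
  25 contains 2×10 (XX)
  5 contains 1×5 (V)

CLXXV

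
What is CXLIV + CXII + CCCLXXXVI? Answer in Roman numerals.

CXLIV = 144, CXII = 112, CCCLXXXVI = 386
144 + 112 = 256
256 + 386 = 642

DCXLII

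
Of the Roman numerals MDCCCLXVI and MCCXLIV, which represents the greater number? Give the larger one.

MDCCCLXVI = 1866
MCCXLIV = 1244
1866 is larger

MDCCCLXVI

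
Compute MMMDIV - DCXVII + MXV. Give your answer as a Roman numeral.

MMMDIV = 3504, DCXVII = 617, MXV = 1015
3504 - 617 = 2887
2887 + 1015 = 3902

MMMCMII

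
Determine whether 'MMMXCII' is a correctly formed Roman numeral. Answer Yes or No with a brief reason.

'MMMXCII': Check the rules: uses only the symbols I, V, X, L, C, D, M; no symbol is repeated more than three times in a row; V, L and D each appear at most once; the only place a smaller symbol precedes a larger one is the allowed subtractive pair XC, the symbol right after such a pair (if any) is smaller than the pair's first symbol, and otherwise the values never increase from left to right. Value: M (1000) + M (1000) + M (1000) + XC (90) + I (1) + I (1) = 3092. So it is a valid standard Roman numeral.

Yes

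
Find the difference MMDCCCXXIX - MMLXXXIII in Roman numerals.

MMDCCCXXIX = 2829
MMLXXXIII = 2083
2829 - 2083 = 746

DCCXLVI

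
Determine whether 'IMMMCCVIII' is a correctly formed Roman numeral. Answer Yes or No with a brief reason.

'IMMMCCVIII': Invalid subtractive combination: IM

No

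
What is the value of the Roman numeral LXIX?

LXIX: L=50, X=10, IX=9
50 + 10 + 9 = 69

69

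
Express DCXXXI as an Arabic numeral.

DCXXXI: D=500, C=100, X=10, X=10, X=10, I=1
500 + 100 + 10 + 10 + 10 + 1 = 631

631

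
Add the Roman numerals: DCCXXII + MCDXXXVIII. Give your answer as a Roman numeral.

DCCXXII = 722
MCDXXXVIII = 1438
722 + 1438 = 2160

MMCLX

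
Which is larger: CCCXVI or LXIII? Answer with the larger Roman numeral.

CCCXVI = 316
LXIII = 63
316 is larger

CCCXVI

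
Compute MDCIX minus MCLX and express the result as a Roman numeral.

MDCIX = 1609
MCLX = 1160
1609 - 1160 = 449

CDXLIX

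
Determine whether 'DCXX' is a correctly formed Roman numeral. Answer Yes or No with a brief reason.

'DCXX': Check the rules: uses only the symbols I, V, X, L, C, D, M; no symbol is repeated more than three times in a row; V, L and D each appear at most once; no smaller symbol precedes a larger one (values never increase from left to right). Value: D (500) + C (100) + X (10) + X (10) = 620. So it is a valid standard Roman numeral.

Yes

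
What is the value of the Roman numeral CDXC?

CDXC: CD=400, XC=90
400 + 90 = 490

490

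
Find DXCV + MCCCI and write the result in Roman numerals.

DXCV = 595
MCCCI = 1301
595 + 1301 = 1896

MDCCCXCVI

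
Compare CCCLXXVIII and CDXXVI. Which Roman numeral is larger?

CCCLXXVIII = 378
CDXXVI = 426
426 is larger

CDXXVI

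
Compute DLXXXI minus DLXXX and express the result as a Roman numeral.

DLXXXI = 581
DLXXX = 580
581 - 580 = 1

I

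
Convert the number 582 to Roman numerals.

Convert 582 to Roman numerals:
  582 contains 1×500 (D)
  82 contains 1×50 (L)
  32 contains 3×10 (XXX)
  2 contains 2×1 (II)

DLXXXII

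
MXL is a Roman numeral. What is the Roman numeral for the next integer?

MXL = 1040; next is 1041

MXLI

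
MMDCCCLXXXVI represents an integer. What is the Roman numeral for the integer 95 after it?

MMDCCCLXXXVI = 2886
2886 + 95 = 2981

MMCMLXXXI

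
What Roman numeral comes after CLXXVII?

CLXXVII = 177; next is 178

CLXXVIII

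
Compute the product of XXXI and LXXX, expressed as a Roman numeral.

XXXI = 31
LXXX = 80
31 × 80 = 2480

MMCDLXXX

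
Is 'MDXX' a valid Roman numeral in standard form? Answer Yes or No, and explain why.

'MDXX': Check the rules: uses only the symbols I, V, X, L, C, D, M; no symbol is repeated more than three times in a row; V, L and D each appear at most once; no smaller symbol precedes a larger one (values never increase from left to right). Value: M (1000) + D (500) + X (10) + X (10) = 1520. So it is a valid standard Roman numeral.

Yes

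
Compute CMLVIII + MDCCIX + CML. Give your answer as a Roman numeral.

CMLVIII = 958, MDCCIX = 1709, CML = 950
958 + 1709 = 2667
2667 + 950 = 3617

MMMDCXVII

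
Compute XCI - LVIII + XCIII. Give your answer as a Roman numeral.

XCI = 91, LVIII = 58, XCIII = 93
91 - 58 = 33
33 + 93 = 126

CXXVI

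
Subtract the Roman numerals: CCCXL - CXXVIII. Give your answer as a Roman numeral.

CCCXL = 340
CXXVIII = 128
340 - 128 = 212

CCXII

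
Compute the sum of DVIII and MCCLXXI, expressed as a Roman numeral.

DVIII = 508
MCCLXXI = 1271
508 + 1271 = 1779

MDCCLXXIX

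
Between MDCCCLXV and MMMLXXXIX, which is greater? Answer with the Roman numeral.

MDCCCLXV = 1865
MMMLXXXIX = 3089
3089 is larger

MMMLXXXIX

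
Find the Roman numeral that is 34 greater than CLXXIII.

CLXXIII = 173
173 + 34 = 207

CCVII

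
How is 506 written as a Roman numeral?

Convert 506 to Roman numerals:
  506 contains 1×500 (D)
  6 contains 1×5 (V)
  1 contains 1×1 (I)

DVI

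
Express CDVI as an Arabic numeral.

CDVI: CD=400, V=5, I=1
400 + 5 + 1 = 406

406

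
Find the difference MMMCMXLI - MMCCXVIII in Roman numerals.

MMMCMXLI = 3941
MMCCXVIII = 2218
3941 - 2218 = 1723

MDCCXXIII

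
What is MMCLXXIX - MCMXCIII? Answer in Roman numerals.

MMCLXXIX = 2179
MCMXCIII = 1993
2179 - 1993 = 186

CLXXXVI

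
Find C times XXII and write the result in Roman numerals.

C = 100
XXII = 22
100 × 22 = 2200

MMCC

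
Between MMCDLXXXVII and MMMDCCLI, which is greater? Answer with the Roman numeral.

MMCDLXXXVII = 2487
MMMDCCLI = 3751
3751 is larger

MMMDCCLI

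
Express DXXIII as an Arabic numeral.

DXXIII: D=500, X=10, X=10, I=1, I=1, I=1
500 + 10 + 10 + 1 + 1 + 1 = 523

523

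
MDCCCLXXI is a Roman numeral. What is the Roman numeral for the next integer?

MDCCCLXXI = 1871, so the next integer is 1871 + 1 = 1872

MDCCCLXXII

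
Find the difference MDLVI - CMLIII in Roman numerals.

MDLVI = 1556
CMLIII = 953
1556 - 953 = 603

DCIII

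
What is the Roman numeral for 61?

Convert 61 to Roman numerals:
  61 contains 1×50 (L)
  11 contains 1×10 (X)
  1 contains 1×1 (I)

LXI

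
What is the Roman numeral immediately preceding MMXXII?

MMXXII = 2022, so the previous integer is 2022 - 1 = 2021

MMXXI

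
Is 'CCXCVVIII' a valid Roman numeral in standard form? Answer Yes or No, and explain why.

'CCXCVVIII': V should not appear more than once

No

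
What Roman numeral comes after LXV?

LXV = 65; next is 66

LXVI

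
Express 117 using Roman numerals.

Convert 117 to Roman numerals:
  117 contains 1×100 (C)
  17 contains 1×10 (X)
  7 contains 1×5 (V)
  2 contains 2×1 (II)

CXVII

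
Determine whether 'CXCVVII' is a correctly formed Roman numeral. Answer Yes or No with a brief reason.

'CXCVVII': V should not appear more than once

No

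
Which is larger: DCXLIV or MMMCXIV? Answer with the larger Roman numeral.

DCXLIV = 644
MMMCXIV = 3114
3114 is larger

MMMCXIV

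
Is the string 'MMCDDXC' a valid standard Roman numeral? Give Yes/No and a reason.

'MMCDDXC': D should not appear more than once

No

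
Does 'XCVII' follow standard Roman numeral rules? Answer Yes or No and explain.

'XCVII': Check the rules: uses only the symbols I, V, X, L, C, D, M; no symbol is repeated more than three times in a row; V, L and D each appear at most once; the only place a smaller symbol precedes a larger one is the allowed subtractive pair XC, the symbol right after such a pair (if any) is smaller than the pair's first symbol, and otherwise the values never increase from left to right. Value: XC (90) + V (5) + I (1) + I (1) = 97. So it is a valid standard Roman numeral.

Yes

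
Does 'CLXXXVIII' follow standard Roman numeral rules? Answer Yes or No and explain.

'CLXXXVIII': Check the rules: uses only the symbols I, V, X, L, C, D, M; no symbol is repeated more than three times in a row; V, L and D each appear at most once; no smaller symbol precedes a larger one (values never increase from left to right). Value: C (100) + L (50) + X (10) + X (10) + X (10) + V (5) + I (1) + I (1) + I (1) = 188. So it is a valid standard Roman numeral.

Yes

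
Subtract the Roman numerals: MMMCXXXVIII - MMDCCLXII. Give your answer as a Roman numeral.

MMMCXXXVIII = 3138
MMDCCLXII = 2762
3138 - 2762 = 376

CCCLXXVI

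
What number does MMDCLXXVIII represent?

MMDCLXXVIII: M=1000, M=1000, D=500, C=100, L=50, X=10, X=10, V=5, I=1, I=1, I=1
1000 + 1000 + 500 + 100 + 50 + 10 + 10 + 5 + 1 + 1 + 1 = 2678

2678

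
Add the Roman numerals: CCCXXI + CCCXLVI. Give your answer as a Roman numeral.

CCCXXI = 321
CCCXLVI = 346
321 + 346 = 667

DCLXVII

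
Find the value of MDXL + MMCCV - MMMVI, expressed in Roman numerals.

MDXL = 1540, MMCCV = 2205, MMMVI = 3006
1540 + 2205 = 3745
3745 - 3006 = 739

DCCXXXIX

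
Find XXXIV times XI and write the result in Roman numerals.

XXXIV = 34
XI = 11
34 × 11 = 374

CCCLXXIV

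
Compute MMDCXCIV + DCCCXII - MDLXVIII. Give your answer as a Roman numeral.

MMDCXCIV = 2694, DCCCXII = 812, MDLXVIII = 1568
2694 + 812 = 3506
3506 - 1568 = 1938

MCMXXXVIII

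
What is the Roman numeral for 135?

Convert 135 to Roman numerals:
  135 contains 1×100 (C)
  35 contains 3×10 (XXX)
  5 contains 1×5 (V)

CXXXV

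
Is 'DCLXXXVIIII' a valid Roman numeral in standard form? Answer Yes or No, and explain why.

'DCLXXXVIIII': More than 3 consecutive I's

No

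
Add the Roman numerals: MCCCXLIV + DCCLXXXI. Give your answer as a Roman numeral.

MCCCXLIV = 1344
DCCLXXXI = 781
1344 + 781 = 2125

MMCXXV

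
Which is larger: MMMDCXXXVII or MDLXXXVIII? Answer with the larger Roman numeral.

MMMDCXXXVII = 3637
MDLXXXVIII = 1588
3637 is larger

MMMDCXXXVII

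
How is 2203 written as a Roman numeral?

Convert 2203 to Roman numerals:
  2203 contains 2×1000 (MM)
  203 contains 2×100 (CC)
  3 contains 3×1 (III)

MMCCIII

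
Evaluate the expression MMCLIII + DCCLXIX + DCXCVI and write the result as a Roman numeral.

MMCLIII = 2153, DCCLXIX = 769, DCXCVI = 696
2153 + 769 = 2922
2922 + 696 = 3618

MMMDCXVIII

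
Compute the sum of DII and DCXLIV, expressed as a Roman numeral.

DII = 502
DCXLIV = 644
502 + 644 = 1146

MCXLVI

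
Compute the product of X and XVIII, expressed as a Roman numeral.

X = 10
XVIII = 18
10 × 18 = 180

CLXXX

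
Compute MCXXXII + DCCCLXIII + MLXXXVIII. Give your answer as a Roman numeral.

MCXXXII = 1132, DCCCLXIII = 863, MLXXXVIII = 1088
1132 + 863 = 1995
1995 + 1088 = 3083

MMMLXXXIII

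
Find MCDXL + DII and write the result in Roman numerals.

MCDXL = 1440
DII = 502
1440 + 502 = 1942

MCMXLII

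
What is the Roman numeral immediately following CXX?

CXX = 120; next is 121

CXXI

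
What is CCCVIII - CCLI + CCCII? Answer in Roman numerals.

CCCVIII = 308, CCLI = 251, CCCII = 302
308 - 251 = 57
57 + 302 = 359

CCCLIX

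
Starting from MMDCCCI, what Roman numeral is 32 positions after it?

MMDCCCI = 2801
2801 + 32 = 2833

MMDCCCXXXIII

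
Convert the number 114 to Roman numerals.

Convert 114 to Roman numerals:
  114 contains 1×100 (C)
  14 contains 1×10 (X)
  4 contains 1×4 (IV)

CXIV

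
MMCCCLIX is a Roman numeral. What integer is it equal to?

MMCCCLIX: M=1000, M=1000, C=100, C=100, C=100, L=50, IX=9
1000 + 1000 + 100 + 100 + 100 + 50 + 9 = 2359

2359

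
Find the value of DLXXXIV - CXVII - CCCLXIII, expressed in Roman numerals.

DLXXXIV = 584, CXVII = 117, CCCLXIII = 363
584 - 117 = 467
467 - 363 = 104

CIV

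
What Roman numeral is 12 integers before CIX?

CIX = 109
109 - 12 = 97

XCVII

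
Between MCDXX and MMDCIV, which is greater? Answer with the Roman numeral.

MCDXX = 1420
MMDCIV = 2604
2604 is larger

MMDCIV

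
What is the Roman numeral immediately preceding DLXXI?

DLXXI = 571; previous is 570

DLXX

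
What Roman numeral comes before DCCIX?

DCCIX = 709; previous is 708

DCCVIII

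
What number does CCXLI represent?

CCXLI: C=100, C=100, XL=40, I=1
100 + 100 + 40 + 1 = 241

241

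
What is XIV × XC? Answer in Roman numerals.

XIV = 14
XC = 90
14 × 90 = 1260

MCCLX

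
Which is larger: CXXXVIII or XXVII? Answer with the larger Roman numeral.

CXXXVIII = 138
XXVII = 27
138 is larger

CXXXVIII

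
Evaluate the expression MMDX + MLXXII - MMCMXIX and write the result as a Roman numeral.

MMDX = 2510, MLXXII = 1072, MMCMXIX = 2919
2510 + 1072 = 3582
3582 - 2919 = 663

DCLXIII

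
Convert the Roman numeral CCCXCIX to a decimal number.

CCCXCIX: C=100, C=100, C=100, XC=90, IX=9
100 + 100 + 100 + 90 + 9 = 399

399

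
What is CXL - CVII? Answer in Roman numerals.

CXL = 140
CVII = 107
140 - 107 = 33

XXXIII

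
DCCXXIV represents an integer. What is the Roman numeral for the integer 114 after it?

DCCXXIV = 724
724 + 114 = 838

DCCCXXXVIII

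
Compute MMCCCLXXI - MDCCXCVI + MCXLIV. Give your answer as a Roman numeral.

MMCCCLXXI = 2371, MDCCXCVI = 1796, MCXLIV = 1144
2371 - 1796 = 575
575 + 1144 = 1719

MDCCXIX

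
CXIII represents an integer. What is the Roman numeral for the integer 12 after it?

CXIII = 113
113 + 12 = 125

CXXV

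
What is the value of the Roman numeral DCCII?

DCCII: D=500, C=100, C=100, I=1, I=1
500 + 100 + 100 + 1 + 1 = 702

702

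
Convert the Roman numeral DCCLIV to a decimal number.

DCCLIV: D=500, C=100, C=100, L=50, IV=4
500 + 100 + 100 + 50 + 4 = 754

754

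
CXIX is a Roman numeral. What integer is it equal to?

CXIX: C=100, X=10, IX=9
100 + 10 + 9 = 119

119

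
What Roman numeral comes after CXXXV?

CXXXV = 135, so the next integer is 135 + 1 = 136

CXXXVI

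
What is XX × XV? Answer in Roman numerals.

XX = 20
XV = 15
20 × 15 = 300

CCC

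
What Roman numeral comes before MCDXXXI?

MCDXXXI = 1431, so the previous integer is 1431 - 1 = 1430

MCDXXX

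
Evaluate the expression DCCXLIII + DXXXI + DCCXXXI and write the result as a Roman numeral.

DCCXLIII = 743, DXXXI = 531, DCCXXXI = 731
743 + 531 = 1274
1274 + 731 = 2005

MMV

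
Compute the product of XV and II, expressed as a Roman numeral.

XV = 15
II = 2
15 × 2 = 30

XXX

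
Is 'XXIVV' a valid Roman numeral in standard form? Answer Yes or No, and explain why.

'XXIVV': V should not appear more than once

No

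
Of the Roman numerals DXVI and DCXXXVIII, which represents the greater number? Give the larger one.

DXVI = 516
DCXXXVIII = 638
638 is larger

DCXXXVIII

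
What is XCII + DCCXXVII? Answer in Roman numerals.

XCII = 92
DCCXXVII = 727
92 + 727 = 819

DCCCXIX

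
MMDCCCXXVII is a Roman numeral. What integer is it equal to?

MMDCCCXXVII: M=1000, M=1000, D=500, C=100, C=100, C=100, X=10, X=10, V=5, I=1, I=1
1000 + 1000 + 500 + 100 + 100 + 100 + 10 + 10 + 5 + 1 + 1 = 2827

2827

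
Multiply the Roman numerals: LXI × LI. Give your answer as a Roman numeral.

LXI = 61
LI = 51
61 × 51 = 3111

MMMCXI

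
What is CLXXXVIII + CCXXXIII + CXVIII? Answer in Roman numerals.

CLXXXVIII = 188, CCXXXIII = 233, CXVIII = 118
188 + 233 = 421
421 + 118 = 539

DXXXIX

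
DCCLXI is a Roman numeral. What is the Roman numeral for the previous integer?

DCCLXI = 761, so the previous integer is 761 - 1 = 760

DCCLX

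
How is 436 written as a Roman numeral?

Convert 436 to Roman numerals:
  436 contains 1×400 (CD)
  36 contains 3×10 (XXX)
  6 contains 1×5 (V)
  1 contains 1×1 (I)

CDXXXVI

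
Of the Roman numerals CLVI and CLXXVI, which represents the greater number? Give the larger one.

CLVI = 156
CLXXVI = 176
176 is larger

CLXXVI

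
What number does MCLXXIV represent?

MCLXXIV: M=1000, C=100, L=50, X=10, X=10, IV=4
1000 + 100 + 50 + 10 + 10 + 4 = 1174

1174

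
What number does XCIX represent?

XCIX: XC=90, IX=9
90 + 9 = 99

99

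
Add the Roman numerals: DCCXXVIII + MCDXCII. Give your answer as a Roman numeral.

DCCXXVIII = 728
MCDXCII = 1492
728 + 1492 = 2220

MMCCXX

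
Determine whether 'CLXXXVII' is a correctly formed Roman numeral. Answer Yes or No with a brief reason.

'CLXXXVII': Check the rules: uses only the symbols I, V, X, L, C, D, M; no symbol is repeated more than three times in a row; V, L and D each appear at most once; no smaller symbol precedes a larger one (values never increase from left to right). Value: C (100) + L (50) + X (10) + X (10) + X (10) + V (5) + I (1) + I (1) = 187. So it is a valid standard Roman numeral.

Yes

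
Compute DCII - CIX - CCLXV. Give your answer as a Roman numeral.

DCII = 602, CIX = 109, CCLXV = 265
602 - 109 = 493
493 - 265 = 228

CCXXVIII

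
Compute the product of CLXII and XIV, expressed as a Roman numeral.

CLXII = 162
XIV = 14
162 × 14 = 2268

MMCCLXVIII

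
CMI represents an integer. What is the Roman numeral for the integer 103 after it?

CMI = 901
901 + 103 = 1004

MIV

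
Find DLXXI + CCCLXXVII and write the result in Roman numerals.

DLXXI = 571
CCCLXXVII = 377
571 + 377 = 948

CMXLVIII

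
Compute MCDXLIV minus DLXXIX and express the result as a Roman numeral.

MCDXLIV = 1444
DLXXIX = 579
1444 - 579 = 865

DCCCLXV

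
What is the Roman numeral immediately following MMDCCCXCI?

MMDCCCXCI = 2891; next is 2892

MMDCCCXCII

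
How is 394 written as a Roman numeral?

Convert 394 to Roman numerals:
  394 contains 3×100 (CCC)
  94 contains 1×90 (XC)
  4 contains 1×4 (IV)

CCCXCIV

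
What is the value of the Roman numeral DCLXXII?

DCLXXII: D=500, C=100, L=50, X=10, X=10, I=1, I=1
500 + 100 + 50 + 10 + 10 + 1 + 1 = 672

672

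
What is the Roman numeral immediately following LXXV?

LXXV = 75, so the next integer is 75 + 1 = 76

LXXVI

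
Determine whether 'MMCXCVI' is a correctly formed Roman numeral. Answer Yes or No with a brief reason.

'MMCXCVI': Check the rules: uses only the symbols I, V, X, L, C, D, M; no symbol is repeated more than three times in a row; V, L and D each appear at most once; the only place a smaller symbol precedes a larger one is the allowed subtractive pair XC, the symbol right after such a pair (if any) is smaller than the pair's first symbol, and otherwise the values never increase from left to right. Value: M (1000) + M (1000) + C (100) + XC (90) + V (5) + I (1) = 2196. So it is a valid standard Roman numeral.

Yes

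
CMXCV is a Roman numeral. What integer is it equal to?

CMXCV: CM=900, XC=90, V=5
900 + 90 + 5 = 995

995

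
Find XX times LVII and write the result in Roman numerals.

XX = 20
LVII = 57
20 × 57 = 1140

MCXL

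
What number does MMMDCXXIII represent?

MMMDCXXIII: M=1000, M=1000, M=1000, D=500, C=100, X=10, X=10, I=1, I=1, I=1
1000 + 1000 + 1000 + 500 + 100 + 10 + 10 + 1 + 1 + 1 = 3623

3623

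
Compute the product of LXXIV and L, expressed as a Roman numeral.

LXXIV = 74
L = 50
74 × 50 = 3700

MMMDCC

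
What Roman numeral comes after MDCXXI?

MDCXXI = 1621; next is 1622

MDCXXII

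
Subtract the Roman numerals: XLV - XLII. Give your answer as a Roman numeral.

XLV = 45
XLII = 42
45 - 42 = 3

III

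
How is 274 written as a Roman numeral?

Convert 274 to Roman numerals:
  274 contains 2×100 (CC)
  74 contains 1×50 (L)
  24 contains 2×10 (XX)
  4 contains 1×4 (IV)

CCLXXIV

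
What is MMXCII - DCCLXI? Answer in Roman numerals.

MMXCII = 2092
DCCLXI = 761
2092 - 761 = 1331

MCCCXXXI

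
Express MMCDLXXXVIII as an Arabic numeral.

MMCDLXXXVIII: M=1000, M=1000, CD=400, L=50, X=10, X=10, X=10, V=5, I=1, I=1, I=1
1000 + 1000 + 400 + 50 + 10 + 10 + 10 + 5 + 1 + 1 + 1 = 2488

2488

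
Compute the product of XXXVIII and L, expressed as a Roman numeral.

XXXVIII = 38
L = 50
38 × 50 = 1900

MCM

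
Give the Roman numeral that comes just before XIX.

XIX = 19, so the previous integer is 19 - 1 = 18

XVIII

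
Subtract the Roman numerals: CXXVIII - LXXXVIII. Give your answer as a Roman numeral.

CXXVIII = 128
LXXXVIII = 88
128 - 88 = 40

XL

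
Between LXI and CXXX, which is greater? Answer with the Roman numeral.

LXI = 61
CXXX = 130
130 is larger

CXXX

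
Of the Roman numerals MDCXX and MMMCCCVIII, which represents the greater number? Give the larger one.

MDCXX = 1620
MMMCCCVIII = 3308
3308 is larger

MMMCCCVIII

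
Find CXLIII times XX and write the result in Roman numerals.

CXLIII = 143
XX = 20
143 × 20 = 2860

MMDCCCLX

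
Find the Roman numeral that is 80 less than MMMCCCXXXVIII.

MMMCCCXXXVIII = 3338
3338 - 80 = 3258

MMMCCLVIII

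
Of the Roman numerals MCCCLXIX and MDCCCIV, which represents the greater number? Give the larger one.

MCCCLXIX = 1369
MDCCCIV = 1804
1804 is larger

MDCCCIV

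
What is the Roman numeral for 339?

Convert 339 to Roman numerals:
  339 contains 3×100 (CCC)
  39 contains 3×10 (XXX)
  9 contains 1×9 (IX)

CCCXXXIX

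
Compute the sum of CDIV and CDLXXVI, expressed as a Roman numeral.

CDIV = 404
CDLXXVI = 476
404 + 476 = 880

DCCCLXXX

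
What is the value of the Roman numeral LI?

LI: L=50, I=1
50 + 1 = 51

51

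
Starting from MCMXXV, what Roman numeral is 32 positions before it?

MCMXXV = 1925
1925 - 32 = 1893

MDCCCXCIII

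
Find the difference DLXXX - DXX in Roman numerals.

DLXXX = 580
DXX = 520
580 - 520 = 60

LX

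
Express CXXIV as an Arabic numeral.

CXXIV: C=100, X=10, X=10, IV=4
100 + 10 + 10 + 4 = 124

124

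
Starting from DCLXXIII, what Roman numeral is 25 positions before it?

DCLXXIII = 673
673 - 25 = 648

DCXLVIII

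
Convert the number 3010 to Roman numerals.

Convert 3010 to Roman numerals:
  3010 contains 3×1000 (MMM)
  10 contains 1×10 (X)

MMMX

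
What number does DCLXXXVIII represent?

DCLXXXVIII: D=500, C=100, L=50, X=10, X=10, X=10, V=5, I=1, I=1, I=1
500 + 100 + 50 + 10 + 10 + 10 + 5 + 1 + 1 + 1 = 688

688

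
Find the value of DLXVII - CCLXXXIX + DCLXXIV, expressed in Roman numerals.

DLXVII = 567, CCLXXXIX = 289, DCLXXIV = 674
567 - 289 = 278
278 + 674 = 952

CMLII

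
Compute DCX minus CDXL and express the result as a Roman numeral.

DCX = 610
CDXL = 440
610 - 440 = 170

CLXX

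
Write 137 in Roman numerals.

Convert 137 to Roman numerals:
  137 contains 1×100 (C)
  37 contains 3×10 (XXX)
  7 contains 1×5 (V)
  2 contains 2×1 (II)

CXXXVII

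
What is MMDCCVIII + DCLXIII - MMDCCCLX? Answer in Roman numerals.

MMDCCVIII = 2708, DCLXIII = 663, MMDCCCLX = 2860
2708 + 663 = 3371
3371 - 2860 = 511

DXI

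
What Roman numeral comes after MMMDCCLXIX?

MMMDCCLXIX = 3769, so the next integer is 3769 + 1 = 3770

MMMDCCLXX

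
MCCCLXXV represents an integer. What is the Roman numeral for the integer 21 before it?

MCCCLXXV = 1375
1375 - 21 = 1354

MCCCLIV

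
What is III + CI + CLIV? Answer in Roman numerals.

III = 3, CI = 101, CLIV = 154
3 + 101 = 104
104 + 154 = 258

CCLVIII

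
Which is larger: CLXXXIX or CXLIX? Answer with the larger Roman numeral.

CLXXXIX = 189
CXLIX = 149
189 is larger

CLXXXIX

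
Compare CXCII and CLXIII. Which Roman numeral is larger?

CXCII = 192
CLXIII = 163
192 is larger

CXCII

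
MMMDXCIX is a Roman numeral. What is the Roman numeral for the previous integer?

MMMDXCIX = 3599; previous is 3598

MMMDXCVIII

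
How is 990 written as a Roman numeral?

Convert 990 to Roman numerals:
  990 contains 1×900 (CM)
  90 contains 1×90 (XC)

CMXC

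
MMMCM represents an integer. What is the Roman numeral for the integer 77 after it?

MMMCM = 3900
3900 + 77 = 3977

MMMCMLXXVII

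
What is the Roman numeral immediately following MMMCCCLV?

MMMCCCLV = 3355; next is 3356

MMMCCCLVI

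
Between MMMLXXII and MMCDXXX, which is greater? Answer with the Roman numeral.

MMMLXXII = 3072
MMCDXXX = 2430
3072 is larger

MMMLXXII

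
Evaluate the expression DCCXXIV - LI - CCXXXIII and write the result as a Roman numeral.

DCCXXIV = 724, LI = 51, CCXXXIII = 233
724 - 51 = 673
673 - 233 = 440

CDXL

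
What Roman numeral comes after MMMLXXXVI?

MMMLXXXVI = 3086; next is 3087

MMMLXXXVII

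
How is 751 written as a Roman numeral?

Convert 751 to Roman numerals:
  751 contains 1×500 (D)
  251 contains 2×100 (CC)
  51 contains 1×50 (L)
  1 contains 1×1 (I)

DCCLI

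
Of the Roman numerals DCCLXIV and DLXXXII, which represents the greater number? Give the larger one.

DCCLXIV = 764
DLXXXII = 582
764 is larger

DCCLXIV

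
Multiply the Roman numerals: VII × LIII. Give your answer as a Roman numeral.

VII = 7
LIII = 53
7 × 53 = 371

CCCLXXI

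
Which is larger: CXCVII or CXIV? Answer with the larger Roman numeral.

CXCVII = 197
CXIV = 114
197 is larger

CXCVII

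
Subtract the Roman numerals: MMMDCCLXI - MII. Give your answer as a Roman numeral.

MMMDCCLXI = 3761
MII = 1002
3761 - 1002 = 2759

MMDCCLIX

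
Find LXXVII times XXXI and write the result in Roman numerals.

LXXVII = 77
XXXI = 31
77 × 31 = 2387

MMCCCLXXXVII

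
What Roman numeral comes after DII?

DII = 502; next is 503

DIII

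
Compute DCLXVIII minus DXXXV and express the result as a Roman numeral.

DCLXVIII = 668
DXXXV = 535
668 - 535 = 133

CXXXIII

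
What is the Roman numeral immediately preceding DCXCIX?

DCXCIX = 699, so the previous integer is 699 - 1 = 698

DCXCVIII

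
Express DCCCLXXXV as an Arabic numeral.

DCCCLXXXV: D=500, C=100, C=100, C=100, L=50, X=10, X=10, X=10, V=5
500 + 100 + 100 + 100 + 50 + 10 + 10 + 10 + 5 = 885

885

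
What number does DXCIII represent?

DXCIII: D=500, XC=90, I=1, I=1, I=1
500 + 90 + 1 + 1 + 1 = 593

593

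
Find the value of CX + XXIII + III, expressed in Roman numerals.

CX = 110, XXIII = 23, III = 3
110 + 23 = 133
133 + 3 = 136

CXXXVI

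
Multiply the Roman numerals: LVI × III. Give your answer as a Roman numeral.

LVI = 56
III = 3
56 × 3 = 168

CLXVIII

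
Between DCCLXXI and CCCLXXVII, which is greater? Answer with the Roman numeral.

DCCLXXI = 771
CCCLXXVII = 377
771 is larger

DCCLXXI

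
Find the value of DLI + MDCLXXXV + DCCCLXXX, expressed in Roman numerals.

DLI = 551, MDCLXXXV = 1685, DCCCLXXX = 880
551 + 1685 = 2236
2236 + 880 = 3116

MMMCXVI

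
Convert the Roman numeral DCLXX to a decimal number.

DCLXX: D=500, C=100, L=50, X=10, X=10
500 + 100 + 50 + 10 + 10 = 670

670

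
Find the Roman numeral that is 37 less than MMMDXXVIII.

MMMDXXVIII = 3528
3528 - 37 = 3491

MMMCDXCI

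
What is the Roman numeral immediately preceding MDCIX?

MDCIX = 1609, so the previous integer is 1609 - 1 = 1608

MDCVIII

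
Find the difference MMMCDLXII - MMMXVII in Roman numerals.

MMMCDLXII = 3462
MMMXVII = 3017
3462 - 3017 = 445

CDXLV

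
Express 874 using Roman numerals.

Convert 874 to Roman numerals:
  874 contains 1×500 (D)
  374 contains 3×100 (CCC)
  74 contains 1×50 (L)
  24 contains 2×10 (XX)
  4 contains 1×4 (IV)

DCCCLXXIV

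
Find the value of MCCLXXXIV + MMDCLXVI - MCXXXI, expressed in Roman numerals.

MCCLXXXIV = 1284, MMDCLXVI = 2666, MCXXXI = 1131
1284 + 2666 = 3950
3950 - 1131 = 2819

MMDCCCXIX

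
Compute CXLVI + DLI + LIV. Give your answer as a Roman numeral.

CXLVI = 146, DLI = 551, LIV = 54
146 + 551 = 697
697 + 54 = 751

DCCLI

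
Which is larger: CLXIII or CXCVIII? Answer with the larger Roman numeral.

CLXIII = 163
CXCVIII = 198
198 is larger

CXCVIII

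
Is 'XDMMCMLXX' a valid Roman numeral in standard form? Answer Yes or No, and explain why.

'XDMMCMLXX': Invalid subtractive combination: XD

No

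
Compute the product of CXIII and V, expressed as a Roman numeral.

CXIII = 113
V = 5
113 × 5 = 565

DLXV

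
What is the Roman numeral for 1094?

Convert 1094 to Roman numerals:
  1094 contains 1×1000 (M)
  94 contains 1×90 (XC)
  4 contains 1×4 (IV)

MXCIV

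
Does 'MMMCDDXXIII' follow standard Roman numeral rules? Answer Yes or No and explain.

'MMMCDDXXIII': D should not appear more than once

No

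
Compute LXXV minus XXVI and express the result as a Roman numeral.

LXXV = 75
XXVI = 26
75 - 26 = 49

XLIX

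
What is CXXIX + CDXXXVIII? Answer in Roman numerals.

CXXIX = 129
CDXXXVIII = 438
129 + 438 = 567

DLXVII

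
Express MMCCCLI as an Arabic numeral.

MMCCCLI: M=1000, M=1000, C=100, C=100, C=100, L=50, I=1
1000 + 1000 + 100 + 100 + 100 + 50 + 1 = 2351

2351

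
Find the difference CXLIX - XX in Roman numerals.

CXLIX = 149
XX = 20
149 - 20 = 129

CXXIX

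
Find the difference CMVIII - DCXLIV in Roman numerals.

CMVIII = 908
DCXLIV = 644
908 - 644 = 264

CCLXIV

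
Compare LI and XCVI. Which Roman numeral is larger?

LI = 51
XCVI = 96
96 is larger

XCVI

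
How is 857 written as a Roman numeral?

Convert 857 to Roman numerals:
  857 contains 1×500 (D)
  357 contains 3×100 (CCC)
  57 contains 1×50 (L)
  7 contains 1×5 (V)
  2 contains 2×1 (II)

DCCCLVII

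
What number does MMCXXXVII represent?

MMCXXXVII: M=1000, M=1000, C=100, X=10, X=10, X=10, V=5, I=1, I=1
1000 + 1000 + 100 + 10 + 10 + 10 + 5 + 1 + 1 = 2137

2137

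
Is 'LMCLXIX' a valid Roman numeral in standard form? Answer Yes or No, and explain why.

'LMCLXIX': L should not appear more than once

No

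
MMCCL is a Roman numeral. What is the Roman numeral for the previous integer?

MMCCL = 2250, so the previous integer is 2250 - 1 = 2249

MMCCXLIX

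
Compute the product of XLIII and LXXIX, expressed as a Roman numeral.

XLIII = 43
LXXIX = 79
43 × 79 = 3397

MMMCCCXCVII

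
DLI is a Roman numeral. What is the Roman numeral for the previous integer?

DLI = 551; previous is 550

DL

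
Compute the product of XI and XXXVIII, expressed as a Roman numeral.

XI = 11
XXXVIII = 38
11 × 38 = 418

CDXVIII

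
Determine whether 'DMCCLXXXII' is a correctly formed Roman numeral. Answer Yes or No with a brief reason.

'DMCCLXXXII': Invalid subtractive combination: DM

No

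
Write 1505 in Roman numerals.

Convert 1505 to Roman numerals:
  1505 contains 1×1000 (M)
  505 contains 1×500 (D)
  5 contains 1×5 (V)

MDV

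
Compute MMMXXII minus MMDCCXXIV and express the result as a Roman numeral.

MMMXXII = 3022
MMDCCXXIV = 2724
3022 - 2724 = 298

CCXCVIII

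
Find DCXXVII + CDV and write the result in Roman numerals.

DCXXVII = 627
CDV = 405
627 + 405 = 1032

MXXXII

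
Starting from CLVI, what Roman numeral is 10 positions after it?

CLVI = 156
156 + 10 = 166

CLXVI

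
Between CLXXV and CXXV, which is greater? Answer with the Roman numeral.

CLXXV = 175
CXXV = 125
175 is larger

CLXXV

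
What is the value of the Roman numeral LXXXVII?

LXXXVII: L=50, X=10, X=10, X=10, V=5, I=1, I=1
50 + 10 + 10 + 10 + 5 + 1 + 1 = 87

87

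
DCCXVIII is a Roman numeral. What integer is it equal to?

DCCXVIII: D=500, C=100, C=100, X=10, V=5, I=1, I=1, I=1
500 + 100 + 100 + 10 + 5 + 1 + 1 + 1 = 718

718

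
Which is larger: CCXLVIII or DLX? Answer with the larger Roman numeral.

CCXLVIII = 248
DLX = 560
560 is larger

DLX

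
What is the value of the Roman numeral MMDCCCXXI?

MMDCCCXXI: M=1000, M=1000, D=500, C=100, C=100, C=100, X=10, X=10, I=1
1000 + 1000 + 500 + 100 + 100 + 100 + 10 + 10 + 1 = 2821

2821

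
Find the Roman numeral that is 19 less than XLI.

XLI = 41
41 - 19 = 22

XXII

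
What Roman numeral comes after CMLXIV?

CMLXIV = 964, so the next integer is 964 + 1 = 965

CMLXV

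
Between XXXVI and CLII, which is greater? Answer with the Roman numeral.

XXXVI = 36
CLII = 152
152 is larger

CLII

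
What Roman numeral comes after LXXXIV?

LXXXIV = 84, so the next integer is 84 + 1 = 85

LXXXV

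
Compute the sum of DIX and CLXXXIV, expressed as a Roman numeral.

DIX = 509
CLXXXIV = 184
509 + 184 = 693

DCXCIII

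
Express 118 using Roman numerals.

Convert 118 to Roman numerals:
  118 contains 1×100 (C)
  18 contains 1×10 (X)
  8 contains 1×5 (V)
  3 contains 3×1 (III)

CXVIII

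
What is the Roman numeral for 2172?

Convert 2172 to Roman numerals:
  2172 contains 2×1000 (MM)
  172 contains 1×100 (C)
  72 contains 1×50 (L)
  22 contains 2×10 (XX)
  2 contains 2×1 (II)

MMCLXXII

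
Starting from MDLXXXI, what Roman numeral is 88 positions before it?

MDLXXXI = 1581
1581 - 88 = 1493

MCDXCIII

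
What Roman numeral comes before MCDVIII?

MCDVIII = 1408; previous is 1407

MCDVII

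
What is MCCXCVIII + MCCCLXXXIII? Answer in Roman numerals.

MCCXCVIII = 1298
MCCCLXXXIII = 1383
1298 + 1383 = 2681

MMDCLXXXI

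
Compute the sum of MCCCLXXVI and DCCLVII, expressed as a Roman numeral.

MCCCLXXVI = 1376
DCCLVII = 757
1376 + 757 = 2133

MMCXXXIII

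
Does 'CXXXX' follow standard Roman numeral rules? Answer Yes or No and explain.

'CXXXX': More than 3 consecutive X's

No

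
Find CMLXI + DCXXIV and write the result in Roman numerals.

CMLXI = 961
DCXXIV = 624
961 + 624 = 1585

MDLXXXV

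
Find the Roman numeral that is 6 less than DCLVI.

DCLVI = 656
656 - 6 = 650

DCL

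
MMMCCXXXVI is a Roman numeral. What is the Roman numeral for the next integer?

MMMCCXXXVI = 3236, so the next integer is 3236 + 1 = 3237

MMMCCXXXVII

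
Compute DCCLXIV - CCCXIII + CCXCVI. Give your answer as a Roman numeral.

DCCLXIV = 764, CCCXIII = 313, CCXCVI = 296
764 - 313 = 451
451 + 296 = 747

DCCXLVII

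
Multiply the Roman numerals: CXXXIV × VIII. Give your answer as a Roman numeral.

CXXXIV = 134
VIII = 8
134 × 8 = 1072

MLXXII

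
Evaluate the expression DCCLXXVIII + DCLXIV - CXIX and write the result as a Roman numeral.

DCCLXXVIII = 778, DCLXIV = 664, CXIX = 119
778 + 664 = 1442
1442 - 119 = 1323

MCCCXXIII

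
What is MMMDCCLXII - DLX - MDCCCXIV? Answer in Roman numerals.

MMMDCCLXII = 3762, DLX = 560, MDCCCXIV = 1814
3762 - 560 = 3202
3202 - 1814 = 1388

MCCCLXXXVIII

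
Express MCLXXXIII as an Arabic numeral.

MCLXXXIII: M=1000, C=100, L=50, X=10, X=10, X=10, I=1, I=1, I=1
1000 + 100 + 50 + 10 + 10 + 10 + 1 + 1 + 1 = 1183

1183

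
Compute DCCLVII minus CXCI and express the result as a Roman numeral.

DCCLVII = 757
CXCI = 191
757 - 191 = 566

DLXVI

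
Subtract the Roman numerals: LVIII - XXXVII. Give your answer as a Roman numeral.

LVIII = 58
XXXVII = 37
58 - 37 = 21

XXI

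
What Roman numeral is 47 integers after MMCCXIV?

MMCCXIV = 2214
2214 + 47 = 2261

MMCCLXI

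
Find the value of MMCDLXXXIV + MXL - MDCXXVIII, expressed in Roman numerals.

MMCDLXXXIV = 2484, MXL = 1040, MDCXXVIII = 1628
2484 + 1040 = 3524
3524 - 1628 = 1896

MDCCCXCVI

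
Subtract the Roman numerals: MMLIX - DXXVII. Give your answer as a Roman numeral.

MMLIX = 2059
DXXVII = 527
2059 - 527 = 1532

MDXXXII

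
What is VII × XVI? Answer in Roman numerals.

VII = 7
XVI = 16
7 × 16 = 112

CXII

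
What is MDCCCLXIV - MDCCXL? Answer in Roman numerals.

MDCCCLXIV = 1864
MDCCXL = 1740
1864 - 1740 = 124

CXXIV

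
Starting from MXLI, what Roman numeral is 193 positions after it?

MXLI = 1041
1041 + 193 = 1234

MCCXXXIV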